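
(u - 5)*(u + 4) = u^2 - u - 20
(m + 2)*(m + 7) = m^2 + 9*m + 14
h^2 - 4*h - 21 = (h - 7)*(h + 3)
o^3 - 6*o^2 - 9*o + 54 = (o - 6)*(o - 3)*(o + 3)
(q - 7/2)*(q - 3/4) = q^2 - 17*q/4 + 21/8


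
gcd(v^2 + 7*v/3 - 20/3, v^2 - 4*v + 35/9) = v - 5/3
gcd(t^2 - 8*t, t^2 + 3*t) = t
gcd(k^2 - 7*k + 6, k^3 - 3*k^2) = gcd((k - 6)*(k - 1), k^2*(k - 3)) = 1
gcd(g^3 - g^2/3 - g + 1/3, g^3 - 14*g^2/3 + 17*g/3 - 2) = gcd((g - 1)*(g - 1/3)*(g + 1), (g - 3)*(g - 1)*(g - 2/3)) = g - 1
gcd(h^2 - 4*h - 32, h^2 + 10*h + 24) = h + 4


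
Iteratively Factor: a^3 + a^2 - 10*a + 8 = (a - 2)*(a^2 + 3*a - 4) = (a - 2)*(a - 1)*(a + 4)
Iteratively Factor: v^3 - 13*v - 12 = (v - 4)*(v^2 + 4*v + 3) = (v - 4)*(v + 1)*(v + 3)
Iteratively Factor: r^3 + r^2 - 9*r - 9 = (r - 3)*(r^2 + 4*r + 3) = (r - 3)*(r + 1)*(r + 3)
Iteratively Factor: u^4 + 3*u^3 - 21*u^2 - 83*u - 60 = (u + 3)*(u^3 - 21*u - 20) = (u + 3)*(u + 4)*(u^2 - 4*u - 5) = (u - 5)*(u + 3)*(u + 4)*(u + 1)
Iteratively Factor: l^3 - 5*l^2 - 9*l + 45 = (l - 5)*(l^2 - 9) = (l - 5)*(l + 3)*(l - 3)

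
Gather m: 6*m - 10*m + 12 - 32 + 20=-4*m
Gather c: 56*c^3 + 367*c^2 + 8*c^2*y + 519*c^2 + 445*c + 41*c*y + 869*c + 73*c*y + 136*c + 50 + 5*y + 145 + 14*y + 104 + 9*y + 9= 56*c^3 + c^2*(8*y + 886) + c*(114*y + 1450) + 28*y + 308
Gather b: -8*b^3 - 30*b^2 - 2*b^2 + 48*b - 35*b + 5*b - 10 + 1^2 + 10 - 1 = -8*b^3 - 32*b^2 + 18*b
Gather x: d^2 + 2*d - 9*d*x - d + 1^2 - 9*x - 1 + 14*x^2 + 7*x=d^2 + d + 14*x^2 + x*(-9*d - 2)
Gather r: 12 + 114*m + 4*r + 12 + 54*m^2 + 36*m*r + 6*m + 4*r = 54*m^2 + 120*m + r*(36*m + 8) + 24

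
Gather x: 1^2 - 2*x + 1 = 2 - 2*x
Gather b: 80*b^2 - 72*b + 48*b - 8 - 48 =80*b^2 - 24*b - 56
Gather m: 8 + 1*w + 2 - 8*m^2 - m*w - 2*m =-8*m^2 + m*(-w - 2) + w + 10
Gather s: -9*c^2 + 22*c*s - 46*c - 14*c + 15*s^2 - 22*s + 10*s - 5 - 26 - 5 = -9*c^2 - 60*c + 15*s^2 + s*(22*c - 12) - 36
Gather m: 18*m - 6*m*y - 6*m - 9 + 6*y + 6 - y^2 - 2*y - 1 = m*(12 - 6*y) - y^2 + 4*y - 4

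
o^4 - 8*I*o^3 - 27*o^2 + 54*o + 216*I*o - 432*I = (o - 3)^2*(o + 6)*(o - 8*I)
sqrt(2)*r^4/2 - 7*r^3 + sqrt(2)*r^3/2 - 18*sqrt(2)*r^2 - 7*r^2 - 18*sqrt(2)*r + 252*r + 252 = (r - 6)*(r + 6)*(r - 7*sqrt(2))*(sqrt(2)*r/2 + sqrt(2)/2)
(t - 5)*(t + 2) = t^2 - 3*t - 10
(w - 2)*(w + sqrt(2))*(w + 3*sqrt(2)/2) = w^3 - 2*w^2 + 5*sqrt(2)*w^2/2 - 5*sqrt(2)*w + 3*w - 6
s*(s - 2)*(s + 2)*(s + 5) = s^4 + 5*s^3 - 4*s^2 - 20*s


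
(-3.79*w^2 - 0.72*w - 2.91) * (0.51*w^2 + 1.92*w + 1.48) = -1.9329*w^4 - 7.644*w^3 - 8.4757*w^2 - 6.6528*w - 4.3068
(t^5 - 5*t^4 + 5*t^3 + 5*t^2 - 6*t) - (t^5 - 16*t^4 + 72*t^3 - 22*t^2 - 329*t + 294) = 11*t^4 - 67*t^3 + 27*t^2 + 323*t - 294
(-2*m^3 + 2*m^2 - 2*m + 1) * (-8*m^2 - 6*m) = 16*m^5 - 4*m^4 + 4*m^3 + 4*m^2 - 6*m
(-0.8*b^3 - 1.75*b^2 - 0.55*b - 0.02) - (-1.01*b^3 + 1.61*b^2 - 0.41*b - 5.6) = 0.21*b^3 - 3.36*b^2 - 0.14*b + 5.58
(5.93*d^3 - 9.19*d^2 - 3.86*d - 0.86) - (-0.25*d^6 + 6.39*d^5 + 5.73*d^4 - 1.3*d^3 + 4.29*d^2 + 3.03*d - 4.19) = 0.25*d^6 - 6.39*d^5 - 5.73*d^4 + 7.23*d^3 - 13.48*d^2 - 6.89*d + 3.33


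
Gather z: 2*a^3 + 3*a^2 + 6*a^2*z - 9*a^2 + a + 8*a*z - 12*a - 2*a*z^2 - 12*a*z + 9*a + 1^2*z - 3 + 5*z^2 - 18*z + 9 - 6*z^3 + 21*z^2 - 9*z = 2*a^3 - 6*a^2 - 2*a - 6*z^3 + z^2*(26 - 2*a) + z*(6*a^2 - 4*a - 26) + 6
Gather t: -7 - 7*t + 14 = 7 - 7*t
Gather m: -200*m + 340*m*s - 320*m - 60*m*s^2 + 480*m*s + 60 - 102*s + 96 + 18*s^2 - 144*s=m*(-60*s^2 + 820*s - 520) + 18*s^2 - 246*s + 156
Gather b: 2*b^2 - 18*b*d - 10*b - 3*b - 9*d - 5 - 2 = 2*b^2 + b*(-18*d - 13) - 9*d - 7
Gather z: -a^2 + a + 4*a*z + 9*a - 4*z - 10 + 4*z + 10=-a^2 + 4*a*z + 10*a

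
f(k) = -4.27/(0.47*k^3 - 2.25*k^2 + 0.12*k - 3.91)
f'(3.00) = -0.02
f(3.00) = 0.38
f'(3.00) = -0.02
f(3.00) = 0.38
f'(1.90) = -0.19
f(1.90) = 0.50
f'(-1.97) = 0.23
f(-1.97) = 0.26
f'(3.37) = 0.03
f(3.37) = 0.39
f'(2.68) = -0.07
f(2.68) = 0.40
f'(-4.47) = 0.02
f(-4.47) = 0.05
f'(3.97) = 0.21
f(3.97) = 0.45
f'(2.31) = -0.12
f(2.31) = 0.43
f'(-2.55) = 0.12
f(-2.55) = 0.16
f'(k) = -4.27*(-1.41*k^2 + 4.5*k - 0.12)/(0.47*k^3 - 2.25*k^2 + 0.12*k - 3.91)^2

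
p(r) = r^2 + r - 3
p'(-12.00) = -23.00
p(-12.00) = 129.00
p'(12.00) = 25.00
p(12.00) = 153.00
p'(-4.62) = -8.24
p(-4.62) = 13.72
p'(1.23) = 3.46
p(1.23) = -0.26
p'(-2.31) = -3.62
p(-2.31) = 0.03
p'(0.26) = 1.52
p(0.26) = -2.67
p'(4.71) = 10.42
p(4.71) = 23.89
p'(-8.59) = -16.18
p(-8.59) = 62.20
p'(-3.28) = -5.56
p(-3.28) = 4.48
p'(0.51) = 2.02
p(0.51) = -2.23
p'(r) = 2*r + 1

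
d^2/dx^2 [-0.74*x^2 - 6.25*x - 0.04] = -1.48000000000000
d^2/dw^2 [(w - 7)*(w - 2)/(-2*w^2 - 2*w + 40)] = 2*(5*w^3 - 51*w^2 + 249*w - 257)/(w^6 + 3*w^5 - 57*w^4 - 119*w^3 + 1140*w^2 + 1200*w - 8000)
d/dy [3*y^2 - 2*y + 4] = 6*y - 2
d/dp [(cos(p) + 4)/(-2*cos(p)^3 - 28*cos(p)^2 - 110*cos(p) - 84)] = -(227*cos(p)/2 + 13*cos(2*p) + cos(3*p)/2 + 191)*sin(p)/(2*(cos(p)^3 + 14*cos(p)^2 + 55*cos(p) + 42)^2)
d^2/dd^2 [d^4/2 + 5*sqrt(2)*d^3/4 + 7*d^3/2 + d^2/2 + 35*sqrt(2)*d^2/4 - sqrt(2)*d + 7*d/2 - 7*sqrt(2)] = 6*d^2 + 15*sqrt(2)*d/2 + 21*d + 1 + 35*sqrt(2)/2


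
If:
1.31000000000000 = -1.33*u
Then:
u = -0.98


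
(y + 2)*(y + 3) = y^2 + 5*y + 6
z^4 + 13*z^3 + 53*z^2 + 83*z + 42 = (z + 1)*(z + 2)*(z + 3)*(z + 7)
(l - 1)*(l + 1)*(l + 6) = l^3 + 6*l^2 - l - 6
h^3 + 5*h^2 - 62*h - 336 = (h - 8)*(h + 6)*(h + 7)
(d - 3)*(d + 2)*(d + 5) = d^3 + 4*d^2 - 11*d - 30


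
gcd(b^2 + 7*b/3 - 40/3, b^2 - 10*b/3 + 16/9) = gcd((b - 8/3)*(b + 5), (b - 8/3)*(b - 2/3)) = b - 8/3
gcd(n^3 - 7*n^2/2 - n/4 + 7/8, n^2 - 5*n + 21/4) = n - 7/2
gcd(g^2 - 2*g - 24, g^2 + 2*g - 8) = g + 4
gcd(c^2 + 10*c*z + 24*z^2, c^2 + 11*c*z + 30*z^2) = c + 6*z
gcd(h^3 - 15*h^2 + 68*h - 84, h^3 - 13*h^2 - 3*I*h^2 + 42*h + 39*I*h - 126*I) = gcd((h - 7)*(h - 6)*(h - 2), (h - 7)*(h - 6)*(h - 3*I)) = h^2 - 13*h + 42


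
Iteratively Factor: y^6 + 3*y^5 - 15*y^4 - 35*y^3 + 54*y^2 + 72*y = (y)*(y^5 + 3*y^4 - 15*y^3 - 35*y^2 + 54*y + 72) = y*(y - 3)*(y^4 + 6*y^3 + 3*y^2 - 26*y - 24) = y*(y - 3)*(y + 4)*(y^3 + 2*y^2 - 5*y - 6) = y*(y - 3)*(y - 2)*(y + 4)*(y^2 + 4*y + 3) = y*(y - 3)*(y - 2)*(y + 1)*(y + 4)*(y + 3)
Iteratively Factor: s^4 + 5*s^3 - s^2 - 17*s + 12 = (s + 4)*(s^3 + s^2 - 5*s + 3) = (s + 3)*(s + 4)*(s^2 - 2*s + 1) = (s - 1)*(s + 3)*(s + 4)*(s - 1)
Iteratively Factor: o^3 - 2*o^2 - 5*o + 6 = (o - 1)*(o^2 - o - 6) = (o - 1)*(o + 2)*(o - 3)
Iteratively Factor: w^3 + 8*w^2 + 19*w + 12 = (w + 3)*(w^2 + 5*w + 4) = (w + 3)*(w + 4)*(w + 1)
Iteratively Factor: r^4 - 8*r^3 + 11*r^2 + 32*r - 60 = (r + 2)*(r^3 - 10*r^2 + 31*r - 30) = (r - 3)*(r + 2)*(r^2 - 7*r + 10) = (r - 5)*(r - 3)*(r + 2)*(r - 2)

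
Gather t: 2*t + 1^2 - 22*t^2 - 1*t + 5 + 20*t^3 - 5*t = 20*t^3 - 22*t^2 - 4*t + 6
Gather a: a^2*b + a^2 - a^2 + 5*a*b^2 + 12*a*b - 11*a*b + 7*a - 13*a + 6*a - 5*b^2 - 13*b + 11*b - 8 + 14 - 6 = a^2*b + a*(5*b^2 + b) - 5*b^2 - 2*b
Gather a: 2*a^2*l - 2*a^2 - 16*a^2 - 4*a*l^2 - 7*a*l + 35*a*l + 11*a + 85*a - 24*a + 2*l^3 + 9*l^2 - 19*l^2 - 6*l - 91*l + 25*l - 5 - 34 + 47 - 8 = a^2*(2*l - 18) + a*(-4*l^2 + 28*l + 72) + 2*l^3 - 10*l^2 - 72*l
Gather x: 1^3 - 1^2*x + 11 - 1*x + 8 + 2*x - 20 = 0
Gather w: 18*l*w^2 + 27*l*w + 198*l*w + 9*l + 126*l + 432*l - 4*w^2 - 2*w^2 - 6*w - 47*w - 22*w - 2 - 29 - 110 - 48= 567*l + w^2*(18*l - 6) + w*(225*l - 75) - 189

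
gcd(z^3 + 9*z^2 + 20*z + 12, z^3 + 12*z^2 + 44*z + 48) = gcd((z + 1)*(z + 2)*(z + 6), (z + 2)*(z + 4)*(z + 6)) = z^2 + 8*z + 12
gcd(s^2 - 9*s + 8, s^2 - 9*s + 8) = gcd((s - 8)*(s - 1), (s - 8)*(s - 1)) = s^2 - 9*s + 8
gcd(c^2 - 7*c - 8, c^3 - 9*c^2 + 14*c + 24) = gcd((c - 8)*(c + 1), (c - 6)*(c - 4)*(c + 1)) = c + 1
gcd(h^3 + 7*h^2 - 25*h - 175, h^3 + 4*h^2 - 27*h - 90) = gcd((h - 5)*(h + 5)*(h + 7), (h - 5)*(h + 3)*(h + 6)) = h - 5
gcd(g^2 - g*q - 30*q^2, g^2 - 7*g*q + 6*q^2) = -g + 6*q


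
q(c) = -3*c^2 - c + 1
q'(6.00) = -37.00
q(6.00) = -113.00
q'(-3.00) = 17.00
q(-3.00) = -23.00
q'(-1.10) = 5.60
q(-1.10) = -1.53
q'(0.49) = -3.94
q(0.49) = -0.21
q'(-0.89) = 4.34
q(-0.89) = -0.49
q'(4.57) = -28.42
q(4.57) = -66.22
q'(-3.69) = 21.14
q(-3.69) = -36.16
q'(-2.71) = 15.26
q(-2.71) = -18.32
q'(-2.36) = 13.16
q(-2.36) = -13.35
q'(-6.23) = 36.38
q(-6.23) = -109.21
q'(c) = -6*c - 1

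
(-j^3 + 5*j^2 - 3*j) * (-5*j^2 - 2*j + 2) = 5*j^5 - 23*j^4 + 3*j^3 + 16*j^2 - 6*j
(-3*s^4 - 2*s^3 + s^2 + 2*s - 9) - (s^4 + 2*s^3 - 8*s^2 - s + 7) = -4*s^4 - 4*s^3 + 9*s^2 + 3*s - 16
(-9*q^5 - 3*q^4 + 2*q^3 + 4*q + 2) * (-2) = 18*q^5 + 6*q^4 - 4*q^3 - 8*q - 4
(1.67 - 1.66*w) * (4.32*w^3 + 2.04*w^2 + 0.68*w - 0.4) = -7.1712*w^4 + 3.828*w^3 + 2.278*w^2 + 1.7996*w - 0.668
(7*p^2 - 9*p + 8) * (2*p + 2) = 14*p^3 - 4*p^2 - 2*p + 16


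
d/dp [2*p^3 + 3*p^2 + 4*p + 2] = 6*p^2 + 6*p + 4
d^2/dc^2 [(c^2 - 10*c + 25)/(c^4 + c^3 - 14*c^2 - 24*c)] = 2*(3*c^8 - 57*c^7 + 185*c^6 + 909*c^5 - 3228*c^4 - 6536*c^3 + 12900*c^2 + 25200*c + 14400)/(c^3*(c^9 + 3*c^8 - 39*c^7 - 155*c^6 + 402*c^5 + 2532*c^4 + 1000*c^3 - 12384*c^2 - 24192*c - 13824))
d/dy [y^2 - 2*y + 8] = 2*y - 2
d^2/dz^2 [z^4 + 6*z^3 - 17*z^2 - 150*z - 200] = 12*z^2 + 36*z - 34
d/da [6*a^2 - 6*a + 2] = 12*a - 6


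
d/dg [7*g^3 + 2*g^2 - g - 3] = 21*g^2 + 4*g - 1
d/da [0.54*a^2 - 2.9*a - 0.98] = 1.08*a - 2.9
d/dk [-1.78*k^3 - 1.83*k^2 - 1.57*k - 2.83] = -5.34*k^2 - 3.66*k - 1.57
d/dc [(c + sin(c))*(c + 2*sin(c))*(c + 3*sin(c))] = 6*c^2*cos(c) + 3*c^2 + 12*c*sin(c) + 11*c*sin(2*c) + 18*sin(c)^2*cos(c) + 11*sin(c)^2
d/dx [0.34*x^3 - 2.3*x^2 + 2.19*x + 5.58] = 1.02*x^2 - 4.6*x + 2.19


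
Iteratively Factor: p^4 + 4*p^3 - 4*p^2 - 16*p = (p - 2)*(p^3 + 6*p^2 + 8*p) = (p - 2)*(p + 2)*(p^2 + 4*p) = (p - 2)*(p + 2)*(p + 4)*(p)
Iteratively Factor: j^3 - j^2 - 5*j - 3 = (j + 1)*(j^2 - 2*j - 3) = (j + 1)^2*(j - 3)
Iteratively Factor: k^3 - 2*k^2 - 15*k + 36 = (k + 4)*(k^2 - 6*k + 9) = (k - 3)*(k + 4)*(k - 3)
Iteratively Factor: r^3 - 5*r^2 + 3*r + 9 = (r - 3)*(r^2 - 2*r - 3) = (r - 3)*(r + 1)*(r - 3)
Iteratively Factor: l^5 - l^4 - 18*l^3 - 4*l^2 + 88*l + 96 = (l + 2)*(l^4 - 3*l^3 - 12*l^2 + 20*l + 48) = (l + 2)^2*(l^3 - 5*l^2 - 2*l + 24) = (l + 2)^3*(l^2 - 7*l + 12) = (l - 3)*(l + 2)^3*(l - 4)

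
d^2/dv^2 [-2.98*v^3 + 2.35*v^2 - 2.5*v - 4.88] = 4.7 - 17.88*v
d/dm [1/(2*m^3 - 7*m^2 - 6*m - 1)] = 2*(-3*m^2 + 7*m + 3)/(-2*m^3 + 7*m^2 + 6*m + 1)^2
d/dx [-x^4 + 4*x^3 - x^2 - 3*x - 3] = -4*x^3 + 12*x^2 - 2*x - 3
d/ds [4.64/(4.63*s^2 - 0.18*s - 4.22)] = (0.8352 - 42.9664*s)/(-4.63*s^2 + 0.18*s + 4.22)^2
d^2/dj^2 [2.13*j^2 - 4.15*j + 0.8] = 4.26000000000000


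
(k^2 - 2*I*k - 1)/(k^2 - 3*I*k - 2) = (k - I)/(k - 2*I)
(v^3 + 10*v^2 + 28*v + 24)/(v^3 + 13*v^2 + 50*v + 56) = (v^2 + 8*v + 12)/(v^2 + 11*v + 28)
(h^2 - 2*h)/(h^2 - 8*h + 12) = h/(h - 6)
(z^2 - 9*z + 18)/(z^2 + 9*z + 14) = (z^2 - 9*z + 18)/(z^2 + 9*z + 14)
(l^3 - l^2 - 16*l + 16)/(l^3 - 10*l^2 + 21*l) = (l^3 - l^2 - 16*l + 16)/(l*(l^2 - 10*l + 21))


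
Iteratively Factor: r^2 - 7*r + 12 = (r - 3)*(r - 4)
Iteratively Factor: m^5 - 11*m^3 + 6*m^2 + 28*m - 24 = (m + 2)*(m^4 - 2*m^3 - 7*m^2 + 20*m - 12) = (m - 1)*(m + 2)*(m^3 - m^2 - 8*m + 12) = (m - 1)*(m + 2)*(m + 3)*(m^2 - 4*m + 4) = (m - 2)*(m - 1)*(m + 2)*(m + 3)*(m - 2)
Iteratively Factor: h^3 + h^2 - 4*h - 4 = (h - 2)*(h^2 + 3*h + 2) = (h - 2)*(h + 2)*(h + 1)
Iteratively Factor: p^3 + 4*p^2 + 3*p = (p + 1)*(p^2 + 3*p) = p*(p + 1)*(p + 3)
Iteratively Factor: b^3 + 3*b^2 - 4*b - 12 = (b + 2)*(b^2 + b - 6) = (b + 2)*(b + 3)*(b - 2)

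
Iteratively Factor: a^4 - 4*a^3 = (a - 4)*(a^3) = a*(a - 4)*(a^2) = a^2*(a - 4)*(a)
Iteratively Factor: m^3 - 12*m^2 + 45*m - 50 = (m - 5)*(m^2 - 7*m + 10) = (m - 5)*(m - 2)*(m - 5)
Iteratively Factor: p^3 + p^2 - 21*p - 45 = (p + 3)*(p^2 - 2*p - 15) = (p - 5)*(p + 3)*(p + 3)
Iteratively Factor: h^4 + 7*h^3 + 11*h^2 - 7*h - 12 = (h + 4)*(h^3 + 3*h^2 - h - 3) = (h + 3)*(h + 4)*(h^2 - 1) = (h + 1)*(h + 3)*(h + 4)*(h - 1)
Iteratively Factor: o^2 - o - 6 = (o - 3)*(o + 2)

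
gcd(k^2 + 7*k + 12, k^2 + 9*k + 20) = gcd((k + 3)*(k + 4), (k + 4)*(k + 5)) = k + 4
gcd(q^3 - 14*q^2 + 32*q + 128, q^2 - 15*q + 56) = q - 8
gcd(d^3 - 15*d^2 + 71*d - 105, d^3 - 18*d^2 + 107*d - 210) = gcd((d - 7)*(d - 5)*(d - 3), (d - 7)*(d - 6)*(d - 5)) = d^2 - 12*d + 35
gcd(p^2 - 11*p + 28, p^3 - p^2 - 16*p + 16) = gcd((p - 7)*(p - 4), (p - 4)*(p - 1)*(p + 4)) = p - 4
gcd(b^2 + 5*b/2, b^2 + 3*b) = b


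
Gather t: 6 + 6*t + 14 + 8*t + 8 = 14*t + 28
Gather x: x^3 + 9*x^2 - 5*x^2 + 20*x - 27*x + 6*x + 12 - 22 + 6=x^3 + 4*x^2 - x - 4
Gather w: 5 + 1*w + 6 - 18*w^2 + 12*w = -18*w^2 + 13*w + 11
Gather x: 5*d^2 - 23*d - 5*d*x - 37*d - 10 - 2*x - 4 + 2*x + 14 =5*d^2 - 5*d*x - 60*d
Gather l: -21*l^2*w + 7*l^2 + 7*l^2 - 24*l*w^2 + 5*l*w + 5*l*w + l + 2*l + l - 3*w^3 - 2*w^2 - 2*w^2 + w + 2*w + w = l^2*(14 - 21*w) + l*(-24*w^2 + 10*w + 4) - 3*w^3 - 4*w^2 + 4*w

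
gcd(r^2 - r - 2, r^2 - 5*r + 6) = r - 2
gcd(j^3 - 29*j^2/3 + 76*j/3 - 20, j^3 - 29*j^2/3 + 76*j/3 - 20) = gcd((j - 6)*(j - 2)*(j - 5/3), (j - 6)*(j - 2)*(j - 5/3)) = j^3 - 29*j^2/3 + 76*j/3 - 20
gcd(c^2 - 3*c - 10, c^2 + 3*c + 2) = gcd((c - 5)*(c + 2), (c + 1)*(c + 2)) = c + 2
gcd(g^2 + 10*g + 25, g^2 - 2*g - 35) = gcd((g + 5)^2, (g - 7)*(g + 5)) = g + 5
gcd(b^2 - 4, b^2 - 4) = b^2 - 4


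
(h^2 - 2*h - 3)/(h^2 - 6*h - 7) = (h - 3)/(h - 7)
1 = 1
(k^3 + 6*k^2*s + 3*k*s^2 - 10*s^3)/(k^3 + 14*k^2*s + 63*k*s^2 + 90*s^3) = (k^2 + k*s - 2*s^2)/(k^2 + 9*k*s + 18*s^2)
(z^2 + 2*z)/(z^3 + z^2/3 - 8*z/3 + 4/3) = 3*z/(3*z^2 - 5*z + 2)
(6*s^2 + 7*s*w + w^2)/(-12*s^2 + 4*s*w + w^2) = (-s - w)/(2*s - w)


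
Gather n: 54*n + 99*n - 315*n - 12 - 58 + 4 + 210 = 144 - 162*n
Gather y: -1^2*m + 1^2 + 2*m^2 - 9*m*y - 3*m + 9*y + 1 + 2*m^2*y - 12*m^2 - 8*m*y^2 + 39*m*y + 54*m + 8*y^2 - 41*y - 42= -10*m^2 + 50*m + y^2*(8 - 8*m) + y*(2*m^2 + 30*m - 32) - 40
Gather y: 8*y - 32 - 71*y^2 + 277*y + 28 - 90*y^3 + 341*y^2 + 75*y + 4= -90*y^3 + 270*y^2 + 360*y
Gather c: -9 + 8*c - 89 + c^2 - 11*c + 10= c^2 - 3*c - 88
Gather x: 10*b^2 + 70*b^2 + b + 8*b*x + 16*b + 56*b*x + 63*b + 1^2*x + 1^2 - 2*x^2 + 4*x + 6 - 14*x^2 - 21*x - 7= 80*b^2 + 80*b - 16*x^2 + x*(64*b - 16)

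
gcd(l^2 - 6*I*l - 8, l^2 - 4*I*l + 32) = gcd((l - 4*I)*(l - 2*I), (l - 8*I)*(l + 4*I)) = 1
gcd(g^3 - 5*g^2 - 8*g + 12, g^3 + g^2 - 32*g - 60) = g^2 - 4*g - 12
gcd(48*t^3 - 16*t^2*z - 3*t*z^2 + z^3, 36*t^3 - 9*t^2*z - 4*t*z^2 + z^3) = 12*t^2 - 7*t*z + z^2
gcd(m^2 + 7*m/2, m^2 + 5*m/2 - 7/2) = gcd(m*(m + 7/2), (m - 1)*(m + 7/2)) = m + 7/2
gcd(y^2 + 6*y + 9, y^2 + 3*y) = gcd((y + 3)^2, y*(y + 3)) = y + 3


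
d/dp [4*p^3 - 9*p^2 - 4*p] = 12*p^2 - 18*p - 4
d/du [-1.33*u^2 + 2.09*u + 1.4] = 2.09 - 2.66*u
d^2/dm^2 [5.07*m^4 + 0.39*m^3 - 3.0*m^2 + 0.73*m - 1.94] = 60.84*m^2 + 2.34*m - 6.0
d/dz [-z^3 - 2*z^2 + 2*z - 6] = -3*z^2 - 4*z + 2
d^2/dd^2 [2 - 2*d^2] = -4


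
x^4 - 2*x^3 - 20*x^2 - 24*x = x*(x - 6)*(x + 2)^2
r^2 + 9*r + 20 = (r + 4)*(r + 5)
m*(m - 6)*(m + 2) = m^3 - 4*m^2 - 12*m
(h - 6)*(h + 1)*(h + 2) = h^3 - 3*h^2 - 16*h - 12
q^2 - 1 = (q - 1)*(q + 1)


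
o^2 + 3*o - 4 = (o - 1)*(o + 4)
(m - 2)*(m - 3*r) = m^2 - 3*m*r - 2*m + 6*r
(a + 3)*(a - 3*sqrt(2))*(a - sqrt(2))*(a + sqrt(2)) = a^4 - 3*sqrt(2)*a^3 + 3*a^3 - 9*sqrt(2)*a^2 - 2*a^2 - 6*a + 6*sqrt(2)*a + 18*sqrt(2)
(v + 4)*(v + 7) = v^2 + 11*v + 28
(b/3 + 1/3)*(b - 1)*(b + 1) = b^3/3 + b^2/3 - b/3 - 1/3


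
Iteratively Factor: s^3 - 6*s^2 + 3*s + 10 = (s - 2)*(s^2 - 4*s - 5) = (s - 5)*(s - 2)*(s + 1)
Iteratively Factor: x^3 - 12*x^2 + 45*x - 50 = (x - 5)*(x^2 - 7*x + 10) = (x - 5)^2*(x - 2)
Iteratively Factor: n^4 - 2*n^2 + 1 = (n - 1)*(n^3 + n^2 - n - 1) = (n - 1)^2*(n^2 + 2*n + 1) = (n - 1)^2*(n + 1)*(n + 1)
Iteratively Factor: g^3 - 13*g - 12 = (g - 4)*(g^2 + 4*g + 3) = (g - 4)*(g + 3)*(g + 1)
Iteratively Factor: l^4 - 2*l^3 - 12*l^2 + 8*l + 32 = (l - 4)*(l^3 + 2*l^2 - 4*l - 8) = (l - 4)*(l - 2)*(l^2 + 4*l + 4) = (l - 4)*(l - 2)*(l + 2)*(l + 2)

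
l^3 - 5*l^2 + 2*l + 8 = (l - 4)*(l - 2)*(l + 1)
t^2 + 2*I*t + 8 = (t - 2*I)*(t + 4*I)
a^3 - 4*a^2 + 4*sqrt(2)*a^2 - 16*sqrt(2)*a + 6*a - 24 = (a - 4)*(a + sqrt(2))*(a + 3*sqrt(2))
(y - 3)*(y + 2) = y^2 - y - 6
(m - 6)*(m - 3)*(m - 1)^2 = m^4 - 11*m^3 + 37*m^2 - 45*m + 18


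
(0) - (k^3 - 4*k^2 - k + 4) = -k^3 + 4*k^2 + k - 4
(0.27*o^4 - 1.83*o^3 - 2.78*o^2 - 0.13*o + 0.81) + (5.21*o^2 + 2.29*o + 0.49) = 0.27*o^4 - 1.83*o^3 + 2.43*o^2 + 2.16*o + 1.3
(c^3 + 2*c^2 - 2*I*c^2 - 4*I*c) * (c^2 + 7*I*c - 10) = c^5 + 2*c^4 + 5*I*c^4 + 4*c^3 + 10*I*c^3 + 8*c^2 + 20*I*c^2 + 40*I*c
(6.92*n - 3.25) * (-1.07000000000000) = 3.4775 - 7.4044*n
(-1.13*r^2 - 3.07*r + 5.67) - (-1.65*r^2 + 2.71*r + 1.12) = 0.52*r^2 - 5.78*r + 4.55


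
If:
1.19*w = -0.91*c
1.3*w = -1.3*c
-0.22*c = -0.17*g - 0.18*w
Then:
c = 0.00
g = 0.00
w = 0.00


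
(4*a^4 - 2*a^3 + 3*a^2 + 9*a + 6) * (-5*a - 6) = -20*a^5 - 14*a^4 - 3*a^3 - 63*a^2 - 84*a - 36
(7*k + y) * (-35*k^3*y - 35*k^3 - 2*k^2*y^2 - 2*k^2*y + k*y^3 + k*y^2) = -245*k^4*y - 245*k^4 - 49*k^3*y^2 - 49*k^3*y + 5*k^2*y^3 + 5*k^2*y^2 + k*y^4 + k*y^3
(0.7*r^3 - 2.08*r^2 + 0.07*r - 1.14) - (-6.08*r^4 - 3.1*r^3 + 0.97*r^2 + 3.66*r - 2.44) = 6.08*r^4 + 3.8*r^3 - 3.05*r^2 - 3.59*r + 1.3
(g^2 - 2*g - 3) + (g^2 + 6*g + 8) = 2*g^2 + 4*g + 5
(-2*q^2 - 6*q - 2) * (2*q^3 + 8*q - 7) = -4*q^5 - 12*q^4 - 20*q^3 - 34*q^2 + 26*q + 14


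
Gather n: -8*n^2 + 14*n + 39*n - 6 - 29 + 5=-8*n^2 + 53*n - 30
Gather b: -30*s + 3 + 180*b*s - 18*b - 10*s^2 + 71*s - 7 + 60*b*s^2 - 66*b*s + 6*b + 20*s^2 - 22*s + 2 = b*(60*s^2 + 114*s - 12) + 10*s^2 + 19*s - 2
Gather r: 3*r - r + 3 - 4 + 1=2*r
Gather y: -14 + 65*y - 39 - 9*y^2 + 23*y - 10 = -9*y^2 + 88*y - 63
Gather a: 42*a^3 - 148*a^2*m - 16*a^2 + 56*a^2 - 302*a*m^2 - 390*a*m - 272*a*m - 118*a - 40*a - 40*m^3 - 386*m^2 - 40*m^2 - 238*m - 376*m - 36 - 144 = 42*a^3 + a^2*(40 - 148*m) + a*(-302*m^2 - 662*m - 158) - 40*m^3 - 426*m^2 - 614*m - 180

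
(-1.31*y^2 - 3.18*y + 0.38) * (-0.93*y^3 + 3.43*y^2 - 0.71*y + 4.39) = 1.2183*y^5 - 1.5359*y^4 - 10.3307*y^3 - 2.1897*y^2 - 14.23*y + 1.6682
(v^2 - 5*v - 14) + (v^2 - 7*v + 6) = 2*v^2 - 12*v - 8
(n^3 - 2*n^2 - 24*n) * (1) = n^3 - 2*n^2 - 24*n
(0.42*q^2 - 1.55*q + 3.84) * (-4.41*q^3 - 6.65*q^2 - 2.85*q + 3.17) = -1.8522*q^5 + 4.0425*q^4 - 7.8239*q^3 - 19.7871*q^2 - 15.8575*q + 12.1728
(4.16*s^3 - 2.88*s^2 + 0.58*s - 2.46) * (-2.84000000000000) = -11.8144*s^3 + 8.1792*s^2 - 1.6472*s + 6.9864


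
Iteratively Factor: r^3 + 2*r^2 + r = (r + 1)*(r^2 + r) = r*(r + 1)*(r + 1)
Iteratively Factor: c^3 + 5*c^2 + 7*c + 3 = (c + 3)*(c^2 + 2*c + 1) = (c + 1)*(c + 3)*(c + 1)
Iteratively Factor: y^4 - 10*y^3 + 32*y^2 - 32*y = (y)*(y^3 - 10*y^2 + 32*y - 32) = y*(y - 2)*(y^2 - 8*y + 16) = y*(y - 4)*(y - 2)*(y - 4)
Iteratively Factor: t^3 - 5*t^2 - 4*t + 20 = (t + 2)*(t^2 - 7*t + 10) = (t - 2)*(t + 2)*(t - 5)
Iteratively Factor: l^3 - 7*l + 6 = (l - 2)*(l^2 + 2*l - 3) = (l - 2)*(l + 3)*(l - 1)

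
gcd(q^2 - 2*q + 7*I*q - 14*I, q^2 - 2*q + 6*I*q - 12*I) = q - 2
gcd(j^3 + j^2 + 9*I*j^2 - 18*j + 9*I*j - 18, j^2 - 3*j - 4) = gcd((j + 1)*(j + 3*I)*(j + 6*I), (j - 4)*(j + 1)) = j + 1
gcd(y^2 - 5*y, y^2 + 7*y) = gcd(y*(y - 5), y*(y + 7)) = y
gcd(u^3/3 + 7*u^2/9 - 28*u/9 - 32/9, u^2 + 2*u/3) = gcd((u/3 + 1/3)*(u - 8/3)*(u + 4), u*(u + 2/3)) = 1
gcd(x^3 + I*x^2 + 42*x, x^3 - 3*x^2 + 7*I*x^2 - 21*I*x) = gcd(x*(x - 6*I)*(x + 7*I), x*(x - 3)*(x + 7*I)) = x^2 + 7*I*x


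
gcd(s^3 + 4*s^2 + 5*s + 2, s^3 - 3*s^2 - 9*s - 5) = s^2 + 2*s + 1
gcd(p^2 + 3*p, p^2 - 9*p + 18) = 1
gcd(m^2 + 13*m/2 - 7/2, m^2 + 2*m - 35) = m + 7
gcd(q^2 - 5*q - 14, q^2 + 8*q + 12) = q + 2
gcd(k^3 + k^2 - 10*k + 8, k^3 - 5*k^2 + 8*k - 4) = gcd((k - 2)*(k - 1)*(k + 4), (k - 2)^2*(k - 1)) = k^2 - 3*k + 2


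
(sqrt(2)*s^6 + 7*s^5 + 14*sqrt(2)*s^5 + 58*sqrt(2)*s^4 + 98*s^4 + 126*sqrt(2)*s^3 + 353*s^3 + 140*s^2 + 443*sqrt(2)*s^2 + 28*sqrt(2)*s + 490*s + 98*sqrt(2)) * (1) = sqrt(2)*s^6 + 7*s^5 + 14*sqrt(2)*s^5 + 58*sqrt(2)*s^4 + 98*s^4 + 126*sqrt(2)*s^3 + 353*s^3 + 140*s^2 + 443*sqrt(2)*s^2 + 28*sqrt(2)*s + 490*s + 98*sqrt(2)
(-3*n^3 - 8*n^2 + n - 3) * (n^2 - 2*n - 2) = -3*n^5 - 2*n^4 + 23*n^3 + 11*n^2 + 4*n + 6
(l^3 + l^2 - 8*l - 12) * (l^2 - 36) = l^5 + l^4 - 44*l^3 - 48*l^2 + 288*l + 432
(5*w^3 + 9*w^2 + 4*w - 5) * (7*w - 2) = 35*w^4 + 53*w^3 + 10*w^2 - 43*w + 10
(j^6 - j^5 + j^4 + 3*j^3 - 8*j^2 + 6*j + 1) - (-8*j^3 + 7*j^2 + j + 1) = j^6 - j^5 + j^4 + 11*j^3 - 15*j^2 + 5*j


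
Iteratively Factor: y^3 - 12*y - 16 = (y + 2)*(y^2 - 2*y - 8) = (y + 2)^2*(y - 4)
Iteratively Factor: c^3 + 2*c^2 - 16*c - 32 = (c - 4)*(c^2 + 6*c + 8) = (c - 4)*(c + 4)*(c + 2)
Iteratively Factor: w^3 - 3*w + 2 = (w - 1)*(w^2 + w - 2) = (w - 1)*(w + 2)*(w - 1)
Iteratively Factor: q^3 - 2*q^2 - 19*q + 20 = (q + 4)*(q^2 - 6*q + 5) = (q - 5)*(q + 4)*(q - 1)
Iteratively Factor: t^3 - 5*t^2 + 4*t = (t)*(t^2 - 5*t + 4) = t*(t - 1)*(t - 4)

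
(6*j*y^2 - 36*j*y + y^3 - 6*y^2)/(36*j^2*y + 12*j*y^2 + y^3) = (y - 6)/(6*j + y)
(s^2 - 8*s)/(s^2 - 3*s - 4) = s*(8 - s)/(-s^2 + 3*s + 4)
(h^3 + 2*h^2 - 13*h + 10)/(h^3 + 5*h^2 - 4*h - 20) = (h - 1)/(h + 2)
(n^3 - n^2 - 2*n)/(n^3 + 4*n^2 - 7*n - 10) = n/(n + 5)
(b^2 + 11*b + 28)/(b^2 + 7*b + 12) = (b + 7)/(b + 3)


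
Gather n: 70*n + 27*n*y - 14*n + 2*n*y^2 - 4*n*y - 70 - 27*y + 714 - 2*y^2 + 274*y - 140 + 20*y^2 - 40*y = n*(2*y^2 + 23*y + 56) + 18*y^2 + 207*y + 504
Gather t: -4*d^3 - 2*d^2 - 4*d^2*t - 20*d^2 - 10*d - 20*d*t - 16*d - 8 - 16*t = -4*d^3 - 22*d^2 - 26*d + t*(-4*d^2 - 20*d - 16) - 8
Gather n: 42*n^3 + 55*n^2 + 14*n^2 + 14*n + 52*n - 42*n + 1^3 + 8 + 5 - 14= 42*n^3 + 69*n^2 + 24*n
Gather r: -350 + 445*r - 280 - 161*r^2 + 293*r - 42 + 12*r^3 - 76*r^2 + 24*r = 12*r^3 - 237*r^2 + 762*r - 672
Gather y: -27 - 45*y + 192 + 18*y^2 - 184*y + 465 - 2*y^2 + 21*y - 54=16*y^2 - 208*y + 576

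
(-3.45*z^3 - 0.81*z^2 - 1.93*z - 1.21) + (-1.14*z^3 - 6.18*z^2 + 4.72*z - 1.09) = -4.59*z^3 - 6.99*z^2 + 2.79*z - 2.3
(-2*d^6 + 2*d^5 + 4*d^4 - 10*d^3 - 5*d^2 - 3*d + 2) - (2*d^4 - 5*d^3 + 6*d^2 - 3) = -2*d^6 + 2*d^5 + 2*d^4 - 5*d^3 - 11*d^2 - 3*d + 5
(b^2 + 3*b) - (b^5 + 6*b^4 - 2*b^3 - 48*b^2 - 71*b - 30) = -b^5 - 6*b^4 + 2*b^3 + 49*b^2 + 74*b + 30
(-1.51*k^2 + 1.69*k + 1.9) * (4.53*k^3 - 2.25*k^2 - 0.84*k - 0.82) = -6.8403*k^5 + 11.0532*k^4 + 6.0729*k^3 - 4.4564*k^2 - 2.9818*k - 1.558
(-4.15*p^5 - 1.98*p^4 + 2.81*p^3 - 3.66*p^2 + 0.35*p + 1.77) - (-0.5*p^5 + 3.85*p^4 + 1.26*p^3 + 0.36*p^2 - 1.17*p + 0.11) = -3.65*p^5 - 5.83*p^4 + 1.55*p^3 - 4.02*p^2 + 1.52*p + 1.66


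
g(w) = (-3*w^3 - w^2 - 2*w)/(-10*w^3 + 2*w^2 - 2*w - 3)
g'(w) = (-9*w^2 - 2*w - 2)/(-10*w^3 + 2*w^2 - 2*w - 3) + (30*w^2 - 4*w + 2)*(-3*w^3 - w^2 - 2*w)/(-10*w^3 + 2*w^2 - 2*w - 3)^2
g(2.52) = 0.38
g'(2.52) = -0.04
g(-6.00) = 0.28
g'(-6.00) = -0.00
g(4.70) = 0.34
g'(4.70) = -0.01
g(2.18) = 0.40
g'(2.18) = -0.05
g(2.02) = 0.40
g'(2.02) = -0.05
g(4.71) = 0.34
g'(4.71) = -0.01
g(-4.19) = 0.27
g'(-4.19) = -0.00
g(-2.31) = 0.27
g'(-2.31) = 0.00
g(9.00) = 0.32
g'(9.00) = 0.00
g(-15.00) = 0.29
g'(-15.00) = 0.00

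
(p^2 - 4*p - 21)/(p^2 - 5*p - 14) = (p + 3)/(p + 2)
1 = 1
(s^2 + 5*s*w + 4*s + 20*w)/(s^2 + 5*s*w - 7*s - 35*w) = (s + 4)/(s - 7)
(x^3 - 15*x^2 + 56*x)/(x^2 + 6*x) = (x^2 - 15*x + 56)/(x + 6)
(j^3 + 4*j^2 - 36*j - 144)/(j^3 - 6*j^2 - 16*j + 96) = (j + 6)/(j - 4)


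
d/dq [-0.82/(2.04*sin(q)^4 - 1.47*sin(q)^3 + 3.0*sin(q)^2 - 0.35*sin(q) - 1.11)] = (6.6912*sin(q)^3 - 3.6162*sin(q)^2 + 4.92*sin(q) - 0.287)*cos(q)/(-2.04*sin(q)^4 + 1.47*sin(q)^3 - 3.0*sin(q)^2 + 0.35*sin(q) + 1.11)^2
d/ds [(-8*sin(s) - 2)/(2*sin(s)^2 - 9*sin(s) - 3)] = 2*(8*sin(s)^2 + 4*sin(s) + 3)*cos(s)/(2*sin(s)^2 - 9*sin(s) - 3)^2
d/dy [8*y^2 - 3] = 16*y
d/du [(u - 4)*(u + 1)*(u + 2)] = 3*u^2 - 2*u - 10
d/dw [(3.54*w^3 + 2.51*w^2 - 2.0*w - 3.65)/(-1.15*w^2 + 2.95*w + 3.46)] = (-4.071*w^4 + 20.886*w^3 + 41.8497*w^2 + 8.9742*w + 3.8475)/(1.3225*w^4 - 6.785*w^3 + 0.744500000000001*w^2 + 20.414*w + 11.9716)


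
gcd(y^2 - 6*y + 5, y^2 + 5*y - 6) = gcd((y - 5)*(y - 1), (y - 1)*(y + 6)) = y - 1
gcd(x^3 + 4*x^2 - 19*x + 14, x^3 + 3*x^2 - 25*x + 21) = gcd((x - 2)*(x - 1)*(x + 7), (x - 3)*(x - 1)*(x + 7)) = x^2 + 6*x - 7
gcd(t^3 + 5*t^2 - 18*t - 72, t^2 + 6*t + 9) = t + 3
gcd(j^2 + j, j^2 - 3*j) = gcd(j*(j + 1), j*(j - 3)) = j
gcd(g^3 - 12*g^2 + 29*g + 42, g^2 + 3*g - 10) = 1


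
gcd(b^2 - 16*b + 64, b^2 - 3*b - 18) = 1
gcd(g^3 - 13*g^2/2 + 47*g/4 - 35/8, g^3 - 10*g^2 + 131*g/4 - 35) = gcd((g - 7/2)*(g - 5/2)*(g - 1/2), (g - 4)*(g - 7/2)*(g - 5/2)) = g^2 - 6*g + 35/4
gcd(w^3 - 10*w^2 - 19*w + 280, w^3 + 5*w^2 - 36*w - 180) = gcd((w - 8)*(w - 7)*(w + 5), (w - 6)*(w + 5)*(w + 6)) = w + 5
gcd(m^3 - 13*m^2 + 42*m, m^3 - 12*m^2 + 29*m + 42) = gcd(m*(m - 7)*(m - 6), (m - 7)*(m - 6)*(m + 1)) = m^2 - 13*m + 42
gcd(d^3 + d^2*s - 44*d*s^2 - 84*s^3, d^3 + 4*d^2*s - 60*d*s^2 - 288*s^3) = d + 6*s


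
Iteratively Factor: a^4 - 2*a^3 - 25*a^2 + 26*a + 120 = (a - 3)*(a^3 + a^2 - 22*a - 40) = (a - 3)*(a + 2)*(a^2 - a - 20) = (a - 5)*(a - 3)*(a + 2)*(a + 4)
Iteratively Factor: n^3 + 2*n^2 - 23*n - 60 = (n + 4)*(n^2 - 2*n - 15) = (n + 3)*(n + 4)*(n - 5)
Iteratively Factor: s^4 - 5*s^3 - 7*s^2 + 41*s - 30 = (s - 1)*(s^3 - 4*s^2 - 11*s + 30) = (s - 1)*(s + 3)*(s^2 - 7*s + 10) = (s - 5)*(s - 1)*(s + 3)*(s - 2)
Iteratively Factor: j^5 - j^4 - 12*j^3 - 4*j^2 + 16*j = (j + 2)*(j^4 - 3*j^3 - 6*j^2 + 8*j) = (j + 2)^2*(j^3 - 5*j^2 + 4*j) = (j - 1)*(j + 2)^2*(j^2 - 4*j) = j*(j - 1)*(j + 2)^2*(j - 4)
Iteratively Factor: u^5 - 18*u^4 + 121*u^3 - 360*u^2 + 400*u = (u - 5)*(u^4 - 13*u^3 + 56*u^2 - 80*u) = (u - 5)*(u - 4)*(u^3 - 9*u^2 + 20*u) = u*(u - 5)*(u - 4)*(u^2 - 9*u + 20) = u*(u - 5)^2*(u - 4)*(u - 4)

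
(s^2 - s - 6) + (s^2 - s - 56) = 2*s^2 - 2*s - 62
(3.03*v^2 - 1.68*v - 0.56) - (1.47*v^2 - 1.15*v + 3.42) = 1.56*v^2 - 0.53*v - 3.98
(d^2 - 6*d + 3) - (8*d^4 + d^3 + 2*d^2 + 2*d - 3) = -8*d^4 - d^3 - d^2 - 8*d + 6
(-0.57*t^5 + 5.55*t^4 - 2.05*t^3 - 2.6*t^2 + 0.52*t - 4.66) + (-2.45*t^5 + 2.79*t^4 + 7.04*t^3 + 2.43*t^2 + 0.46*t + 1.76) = -3.02*t^5 + 8.34*t^4 + 4.99*t^3 - 0.17*t^2 + 0.98*t - 2.9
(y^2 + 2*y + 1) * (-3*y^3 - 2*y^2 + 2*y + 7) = -3*y^5 - 8*y^4 - 5*y^3 + 9*y^2 + 16*y + 7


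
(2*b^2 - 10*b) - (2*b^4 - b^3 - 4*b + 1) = -2*b^4 + b^3 + 2*b^2 - 6*b - 1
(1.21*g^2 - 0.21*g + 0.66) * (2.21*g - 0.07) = 2.6741*g^3 - 0.5488*g^2 + 1.4733*g - 0.0462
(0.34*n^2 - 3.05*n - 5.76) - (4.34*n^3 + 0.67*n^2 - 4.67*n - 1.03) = -4.34*n^3 - 0.33*n^2 + 1.62*n - 4.73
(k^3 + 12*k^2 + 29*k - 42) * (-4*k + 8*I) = -4*k^4 - 48*k^3 + 8*I*k^3 - 116*k^2 + 96*I*k^2 + 168*k + 232*I*k - 336*I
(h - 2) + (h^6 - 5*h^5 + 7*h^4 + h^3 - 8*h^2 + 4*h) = h^6 - 5*h^5 + 7*h^4 + h^3 - 8*h^2 + 5*h - 2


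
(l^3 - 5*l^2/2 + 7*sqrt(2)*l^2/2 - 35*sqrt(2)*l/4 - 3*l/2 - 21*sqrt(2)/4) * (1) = l^3 - 5*l^2/2 + 7*sqrt(2)*l^2/2 - 35*sqrt(2)*l/4 - 3*l/2 - 21*sqrt(2)/4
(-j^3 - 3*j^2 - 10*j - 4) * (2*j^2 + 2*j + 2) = -2*j^5 - 8*j^4 - 28*j^3 - 34*j^2 - 28*j - 8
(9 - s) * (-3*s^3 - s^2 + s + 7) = 3*s^4 - 26*s^3 - 10*s^2 + 2*s + 63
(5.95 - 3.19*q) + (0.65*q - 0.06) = 5.89 - 2.54*q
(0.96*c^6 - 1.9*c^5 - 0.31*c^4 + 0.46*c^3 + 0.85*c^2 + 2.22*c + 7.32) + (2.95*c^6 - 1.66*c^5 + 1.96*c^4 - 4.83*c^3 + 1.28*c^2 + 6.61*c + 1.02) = 3.91*c^6 - 3.56*c^5 + 1.65*c^4 - 4.37*c^3 + 2.13*c^2 + 8.83*c + 8.34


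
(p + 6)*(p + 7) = p^2 + 13*p + 42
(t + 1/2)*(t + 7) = t^2 + 15*t/2 + 7/2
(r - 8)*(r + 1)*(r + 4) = r^3 - 3*r^2 - 36*r - 32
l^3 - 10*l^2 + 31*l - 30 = (l - 5)*(l - 3)*(l - 2)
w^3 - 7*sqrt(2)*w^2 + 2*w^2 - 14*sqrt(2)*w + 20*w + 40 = (w + 2)*(w - 5*sqrt(2))*(w - 2*sqrt(2))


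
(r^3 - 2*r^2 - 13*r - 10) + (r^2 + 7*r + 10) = r^3 - r^2 - 6*r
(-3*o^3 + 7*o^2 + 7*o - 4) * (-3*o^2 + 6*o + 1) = 9*o^5 - 39*o^4 + 18*o^3 + 61*o^2 - 17*o - 4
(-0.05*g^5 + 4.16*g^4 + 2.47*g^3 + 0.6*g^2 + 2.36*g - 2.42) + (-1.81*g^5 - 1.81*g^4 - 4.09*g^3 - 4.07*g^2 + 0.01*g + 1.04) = -1.86*g^5 + 2.35*g^4 - 1.62*g^3 - 3.47*g^2 + 2.37*g - 1.38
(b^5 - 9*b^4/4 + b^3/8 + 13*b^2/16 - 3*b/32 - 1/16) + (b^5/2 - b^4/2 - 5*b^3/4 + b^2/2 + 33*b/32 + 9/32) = 3*b^5/2 - 11*b^4/4 - 9*b^3/8 + 21*b^2/16 + 15*b/16 + 7/32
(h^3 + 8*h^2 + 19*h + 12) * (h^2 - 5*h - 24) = h^5 + 3*h^4 - 45*h^3 - 275*h^2 - 516*h - 288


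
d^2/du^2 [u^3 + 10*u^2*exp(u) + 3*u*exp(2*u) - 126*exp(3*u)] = 10*u^2*exp(u) + 12*u*exp(2*u) + 40*u*exp(u) + 6*u - 1134*exp(3*u) + 12*exp(2*u) + 20*exp(u)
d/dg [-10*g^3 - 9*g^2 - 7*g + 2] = -30*g^2 - 18*g - 7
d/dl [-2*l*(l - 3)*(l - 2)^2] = -8*l^3 + 42*l^2 - 64*l + 24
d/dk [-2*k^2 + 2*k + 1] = 2 - 4*k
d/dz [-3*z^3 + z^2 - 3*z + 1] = -9*z^2 + 2*z - 3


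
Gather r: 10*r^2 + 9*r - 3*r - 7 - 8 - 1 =10*r^2 + 6*r - 16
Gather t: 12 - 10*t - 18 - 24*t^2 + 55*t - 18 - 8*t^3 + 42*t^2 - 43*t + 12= -8*t^3 + 18*t^2 + 2*t - 12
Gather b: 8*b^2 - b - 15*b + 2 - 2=8*b^2 - 16*b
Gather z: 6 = 6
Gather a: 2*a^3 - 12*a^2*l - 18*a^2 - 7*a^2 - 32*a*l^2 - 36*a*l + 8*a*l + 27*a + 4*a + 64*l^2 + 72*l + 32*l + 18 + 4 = 2*a^3 + a^2*(-12*l - 25) + a*(-32*l^2 - 28*l + 31) + 64*l^2 + 104*l + 22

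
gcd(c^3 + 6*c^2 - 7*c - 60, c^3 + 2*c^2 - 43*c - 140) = c^2 + 9*c + 20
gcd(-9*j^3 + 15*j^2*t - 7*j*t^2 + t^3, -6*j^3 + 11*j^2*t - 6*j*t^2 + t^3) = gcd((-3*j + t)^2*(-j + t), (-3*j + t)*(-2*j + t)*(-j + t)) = 3*j^2 - 4*j*t + t^2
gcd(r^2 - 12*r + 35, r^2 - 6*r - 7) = r - 7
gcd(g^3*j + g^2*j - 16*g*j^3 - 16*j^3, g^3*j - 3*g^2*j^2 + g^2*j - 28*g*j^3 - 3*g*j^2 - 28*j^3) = g^2*j + 4*g*j^2 + g*j + 4*j^2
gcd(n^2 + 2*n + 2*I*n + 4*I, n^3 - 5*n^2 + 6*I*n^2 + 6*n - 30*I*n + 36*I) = 1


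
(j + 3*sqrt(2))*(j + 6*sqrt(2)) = j^2 + 9*sqrt(2)*j + 36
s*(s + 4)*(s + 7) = s^3 + 11*s^2 + 28*s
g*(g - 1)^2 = g^3 - 2*g^2 + g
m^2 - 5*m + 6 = (m - 3)*(m - 2)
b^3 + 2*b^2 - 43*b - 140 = (b - 7)*(b + 4)*(b + 5)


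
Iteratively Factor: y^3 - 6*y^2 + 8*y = (y)*(y^2 - 6*y + 8) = y*(y - 4)*(y - 2)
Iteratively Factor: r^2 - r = (r)*(r - 1)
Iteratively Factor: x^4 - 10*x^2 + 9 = (x - 1)*(x^3 + x^2 - 9*x - 9) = (x - 1)*(x + 1)*(x^2 - 9) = (x - 1)*(x + 1)*(x + 3)*(x - 3)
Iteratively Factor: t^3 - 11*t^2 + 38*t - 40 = (t - 2)*(t^2 - 9*t + 20) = (t - 4)*(t - 2)*(t - 5)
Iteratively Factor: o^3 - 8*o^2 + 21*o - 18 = (o - 2)*(o^2 - 6*o + 9) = (o - 3)*(o - 2)*(o - 3)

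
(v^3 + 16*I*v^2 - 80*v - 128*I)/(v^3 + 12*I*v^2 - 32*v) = (v + 4*I)/v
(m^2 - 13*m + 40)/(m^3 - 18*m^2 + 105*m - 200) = 1/(m - 5)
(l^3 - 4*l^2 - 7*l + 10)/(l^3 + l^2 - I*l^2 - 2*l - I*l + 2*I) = (l - 5)/(l - I)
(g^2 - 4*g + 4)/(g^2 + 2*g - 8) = (g - 2)/(g + 4)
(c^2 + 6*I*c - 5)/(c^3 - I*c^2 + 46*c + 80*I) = (c + I)/(c^2 - 6*I*c + 16)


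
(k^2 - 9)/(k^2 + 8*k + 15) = (k - 3)/(k + 5)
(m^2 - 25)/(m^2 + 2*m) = (m^2 - 25)/(m*(m + 2))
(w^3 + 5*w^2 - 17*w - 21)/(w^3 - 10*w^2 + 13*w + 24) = (w + 7)/(w - 8)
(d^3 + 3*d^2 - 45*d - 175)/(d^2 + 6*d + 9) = (d^3 + 3*d^2 - 45*d - 175)/(d^2 + 6*d + 9)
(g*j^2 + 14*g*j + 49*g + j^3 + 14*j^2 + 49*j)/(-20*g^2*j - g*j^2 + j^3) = (-g*j^2 - 14*g*j - 49*g - j^3 - 14*j^2 - 49*j)/(j*(20*g^2 + g*j - j^2))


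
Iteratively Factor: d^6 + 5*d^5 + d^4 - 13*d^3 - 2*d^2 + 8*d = (d + 2)*(d^5 + 3*d^4 - 5*d^3 - 3*d^2 + 4*d) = d*(d + 2)*(d^4 + 3*d^3 - 5*d^2 - 3*d + 4) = d*(d + 2)*(d + 4)*(d^3 - d^2 - d + 1) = d*(d - 1)*(d + 2)*(d + 4)*(d^2 - 1) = d*(d - 1)^2*(d + 2)*(d + 4)*(d + 1)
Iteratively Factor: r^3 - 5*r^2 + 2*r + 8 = (r - 2)*(r^2 - 3*r - 4) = (r - 4)*(r - 2)*(r + 1)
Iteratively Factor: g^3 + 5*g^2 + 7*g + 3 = (g + 1)*(g^2 + 4*g + 3) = (g + 1)^2*(g + 3)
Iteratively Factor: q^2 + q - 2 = (q + 2)*(q - 1)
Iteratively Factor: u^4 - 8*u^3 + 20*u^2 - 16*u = (u)*(u^3 - 8*u^2 + 20*u - 16) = u*(u - 2)*(u^2 - 6*u + 8) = u*(u - 4)*(u - 2)*(u - 2)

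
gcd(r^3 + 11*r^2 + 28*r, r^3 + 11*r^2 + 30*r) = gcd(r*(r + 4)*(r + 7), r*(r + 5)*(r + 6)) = r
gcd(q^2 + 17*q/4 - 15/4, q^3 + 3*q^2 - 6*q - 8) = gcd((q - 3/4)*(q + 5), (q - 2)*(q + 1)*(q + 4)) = 1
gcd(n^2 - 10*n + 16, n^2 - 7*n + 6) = 1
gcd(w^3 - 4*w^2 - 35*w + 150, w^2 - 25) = w - 5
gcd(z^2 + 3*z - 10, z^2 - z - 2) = z - 2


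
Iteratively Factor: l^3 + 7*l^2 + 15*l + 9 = (l + 1)*(l^2 + 6*l + 9) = (l + 1)*(l + 3)*(l + 3)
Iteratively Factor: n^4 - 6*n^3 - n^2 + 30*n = (n + 2)*(n^3 - 8*n^2 + 15*n) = (n - 3)*(n + 2)*(n^2 - 5*n) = (n - 5)*(n - 3)*(n + 2)*(n)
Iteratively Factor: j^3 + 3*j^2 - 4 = (j - 1)*(j^2 + 4*j + 4) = (j - 1)*(j + 2)*(j + 2)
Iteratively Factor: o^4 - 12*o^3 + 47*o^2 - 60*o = (o - 3)*(o^3 - 9*o^2 + 20*o) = (o - 5)*(o - 3)*(o^2 - 4*o) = o*(o - 5)*(o - 3)*(o - 4)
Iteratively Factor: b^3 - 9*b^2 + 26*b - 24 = (b - 4)*(b^2 - 5*b + 6) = (b - 4)*(b - 2)*(b - 3)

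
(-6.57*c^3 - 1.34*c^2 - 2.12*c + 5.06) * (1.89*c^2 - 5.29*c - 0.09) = -12.4173*c^5 + 32.2227*c^4 + 3.6731*c^3 + 20.8988*c^2 - 26.5766*c - 0.4554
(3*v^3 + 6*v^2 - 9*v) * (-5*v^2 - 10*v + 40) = -15*v^5 - 60*v^4 + 105*v^3 + 330*v^2 - 360*v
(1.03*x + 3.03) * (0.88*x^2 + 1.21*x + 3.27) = 0.9064*x^3 + 3.9127*x^2 + 7.0344*x + 9.9081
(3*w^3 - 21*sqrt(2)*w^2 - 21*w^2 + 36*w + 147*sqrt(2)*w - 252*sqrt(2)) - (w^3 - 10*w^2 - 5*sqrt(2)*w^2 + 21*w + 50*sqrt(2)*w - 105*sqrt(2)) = 2*w^3 - 16*sqrt(2)*w^2 - 11*w^2 + 15*w + 97*sqrt(2)*w - 147*sqrt(2)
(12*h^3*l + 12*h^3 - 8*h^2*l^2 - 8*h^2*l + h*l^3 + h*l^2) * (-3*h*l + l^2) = -36*h^4*l^2 - 36*h^4*l + 36*h^3*l^3 + 36*h^3*l^2 - 11*h^2*l^4 - 11*h^2*l^3 + h*l^5 + h*l^4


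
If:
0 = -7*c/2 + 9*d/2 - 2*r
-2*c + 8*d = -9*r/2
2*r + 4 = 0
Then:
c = 145/38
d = 79/38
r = -2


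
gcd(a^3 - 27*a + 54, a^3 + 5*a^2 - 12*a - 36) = a^2 + 3*a - 18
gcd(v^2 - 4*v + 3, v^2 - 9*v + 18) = v - 3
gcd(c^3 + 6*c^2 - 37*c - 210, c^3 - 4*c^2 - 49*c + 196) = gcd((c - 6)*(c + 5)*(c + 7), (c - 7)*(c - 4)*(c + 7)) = c + 7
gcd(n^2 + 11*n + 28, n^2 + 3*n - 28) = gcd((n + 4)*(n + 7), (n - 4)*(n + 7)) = n + 7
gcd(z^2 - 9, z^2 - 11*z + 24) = z - 3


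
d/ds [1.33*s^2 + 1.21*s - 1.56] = 2.66*s + 1.21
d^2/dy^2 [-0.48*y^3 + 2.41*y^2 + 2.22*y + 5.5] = 4.82 - 2.88*y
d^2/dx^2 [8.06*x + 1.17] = 0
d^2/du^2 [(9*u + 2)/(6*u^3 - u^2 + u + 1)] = 2*((9*u + 2)*(18*u^2 - 2*u + 1)^2 + (-162*u^2 + 18*u - (9*u + 2)*(18*u - 1) - 9)*(6*u^3 - u^2 + u + 1))/(6*u^3 - u^2 + u + 1)^3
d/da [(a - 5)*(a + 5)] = 2*a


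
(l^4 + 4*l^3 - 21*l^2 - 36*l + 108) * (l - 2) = l^5 + 2*l^4 - 29*l^3 + 6*l^2 + 180*l - 216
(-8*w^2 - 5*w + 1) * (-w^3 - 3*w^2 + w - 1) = 8*w^5 + 29*w^4 + 6*w^3 + 6*w - 1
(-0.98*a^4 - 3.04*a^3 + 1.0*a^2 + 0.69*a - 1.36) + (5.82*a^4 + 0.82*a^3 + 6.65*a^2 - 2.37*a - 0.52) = 4.84*a^4 - 2.22*a^3 + 7.65*a^2 - 1.68*a - 1.88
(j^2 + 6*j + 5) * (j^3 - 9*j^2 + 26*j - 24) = j^5 - 3*j^4 - 23*j^3 + 87*j^2 - 14*j - 120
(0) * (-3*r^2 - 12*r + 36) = 0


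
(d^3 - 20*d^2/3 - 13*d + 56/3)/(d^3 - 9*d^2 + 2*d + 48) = (d^2 + 4*d/3 - 7/3)/(d^2 - d - 6)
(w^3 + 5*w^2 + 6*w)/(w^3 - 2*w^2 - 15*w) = (w + 2)/(w - 5)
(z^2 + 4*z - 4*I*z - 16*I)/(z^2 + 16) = (z + 4)/(z + 4*I)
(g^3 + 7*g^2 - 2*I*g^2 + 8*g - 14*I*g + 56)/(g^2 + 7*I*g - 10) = (g^2 + g*(7 - 4*I) - 28*I)/(g + 5*I)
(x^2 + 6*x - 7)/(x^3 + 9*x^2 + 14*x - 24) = (x + 7)/(x^2 + 10*x + 24)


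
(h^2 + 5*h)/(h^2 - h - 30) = h/(h - 6)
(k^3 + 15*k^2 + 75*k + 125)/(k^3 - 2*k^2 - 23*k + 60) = (k^2 + 10*k + 25)/(k^2 - 7*k + 12)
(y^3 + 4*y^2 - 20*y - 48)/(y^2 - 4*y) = y + 8 + 12/y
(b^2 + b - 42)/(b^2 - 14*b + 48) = (b + 7)/(b - 8)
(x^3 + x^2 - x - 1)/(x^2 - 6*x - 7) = (x^2 - 1)/(x - 7)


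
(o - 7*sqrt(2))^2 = o^2 - 14*sqrt(2)*o + 98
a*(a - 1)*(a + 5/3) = a^3 + 2*a^2/3 - 5*a/3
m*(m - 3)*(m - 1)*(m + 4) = m^4 - 13*m^2 + 12*m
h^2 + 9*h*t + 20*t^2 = (h + 4*t)*(h + 5*t)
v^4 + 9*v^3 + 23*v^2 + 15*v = v*(v + 1)*(v + 3)*(v + 5)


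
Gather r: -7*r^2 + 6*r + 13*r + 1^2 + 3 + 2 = -7*r^2 + 19*r + 6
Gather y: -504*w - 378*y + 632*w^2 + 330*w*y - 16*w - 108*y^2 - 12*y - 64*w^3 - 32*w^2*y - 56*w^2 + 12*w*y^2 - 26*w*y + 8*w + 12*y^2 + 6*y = -64*w^3 + 576*w^2 - 512*w + y^2*(12*w - 96) + y*(-32*w^2 + 304*w - 384)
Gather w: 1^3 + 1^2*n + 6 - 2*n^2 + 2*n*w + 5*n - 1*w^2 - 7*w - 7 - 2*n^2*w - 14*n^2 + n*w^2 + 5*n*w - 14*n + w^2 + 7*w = -16*n^2 + n*w^2 - 8*n + w*(-2*n^2 + 7*n)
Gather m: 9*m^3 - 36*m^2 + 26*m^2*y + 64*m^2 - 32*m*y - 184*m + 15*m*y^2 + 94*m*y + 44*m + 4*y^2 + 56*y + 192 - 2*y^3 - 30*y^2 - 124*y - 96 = 9*m^3 + m^2*(26*y + 28) + m*(15*y^2 + 62*y - 140) - 2*y^3 - 26*y^2 - 68*y + 96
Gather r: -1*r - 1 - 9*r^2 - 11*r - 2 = -9*r^2 - 12*r - 3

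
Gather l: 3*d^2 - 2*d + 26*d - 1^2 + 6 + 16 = 3*d^2 + 24*d + 21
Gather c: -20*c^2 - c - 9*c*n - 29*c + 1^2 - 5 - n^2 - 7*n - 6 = -20*c^2 + c*(-9*n - 30) - n^2 - 7*n - 10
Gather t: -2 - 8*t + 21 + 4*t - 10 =9 - 4*t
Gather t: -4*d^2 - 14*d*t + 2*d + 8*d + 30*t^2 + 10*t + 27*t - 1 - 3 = -4*d^2 + 10*d + 30*t^2 + t*(37 - 14*d) - 4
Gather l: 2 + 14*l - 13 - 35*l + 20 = 9 - 21*l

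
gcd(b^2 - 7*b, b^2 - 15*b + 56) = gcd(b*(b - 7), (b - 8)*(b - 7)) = b - 7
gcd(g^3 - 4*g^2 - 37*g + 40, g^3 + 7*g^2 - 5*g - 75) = g + 5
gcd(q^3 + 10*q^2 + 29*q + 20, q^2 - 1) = q + 1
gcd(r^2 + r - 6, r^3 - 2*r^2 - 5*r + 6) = 1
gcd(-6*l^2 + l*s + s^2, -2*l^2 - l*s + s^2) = -2*l + s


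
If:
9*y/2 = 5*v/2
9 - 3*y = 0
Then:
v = 27/5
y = 3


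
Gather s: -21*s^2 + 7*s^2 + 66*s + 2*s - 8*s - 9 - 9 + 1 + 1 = -14*s^2 + 60*s - 16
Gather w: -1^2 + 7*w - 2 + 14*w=21*w - 3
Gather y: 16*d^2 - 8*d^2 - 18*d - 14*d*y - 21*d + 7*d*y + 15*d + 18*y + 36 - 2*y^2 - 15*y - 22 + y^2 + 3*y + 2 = 8*d^2 - 24*d - y^2 + y*(6 - 7*d) + 16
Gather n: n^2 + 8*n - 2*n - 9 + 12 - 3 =n^2 + 6*n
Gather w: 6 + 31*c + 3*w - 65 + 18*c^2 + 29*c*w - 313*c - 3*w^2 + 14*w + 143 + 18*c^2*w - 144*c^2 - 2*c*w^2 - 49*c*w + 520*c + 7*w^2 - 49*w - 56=-126*c^2 + 238*c + w^2*(4 - 2*c) + w*(18*c^2 - 20*c - 32) + 28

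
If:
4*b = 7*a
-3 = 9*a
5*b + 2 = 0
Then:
No Solution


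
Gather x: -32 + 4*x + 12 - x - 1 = 3*x - 21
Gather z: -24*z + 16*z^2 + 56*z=16*z^2 + 32*z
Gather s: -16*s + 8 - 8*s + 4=12 - 24*s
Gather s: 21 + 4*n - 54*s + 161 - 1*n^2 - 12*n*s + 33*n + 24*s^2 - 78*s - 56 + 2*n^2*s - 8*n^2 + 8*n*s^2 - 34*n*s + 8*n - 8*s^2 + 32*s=-9*n^2 + 45*n + s^2*(8*n + 16) + s*(2*n^2 - 46*n - 100) + 126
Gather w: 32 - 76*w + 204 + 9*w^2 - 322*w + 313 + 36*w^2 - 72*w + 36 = 45*w^2 - 470*w + 585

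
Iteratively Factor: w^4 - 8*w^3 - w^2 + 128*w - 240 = (w - 5)*(w^3 - 3*w^2 - 16*w + 48) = (w - 5)*(w + 4)*(w^2 - 7*w + 12) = (w - 5)*(w - 3)*(w + 4)*(w - 4)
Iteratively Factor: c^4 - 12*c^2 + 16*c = (c + 4)*(c^3 - 4*c^2 + 4*c) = (c - 2)*(c + 4)*(c^2 - 2*c) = c*(c - 2)*(c + 4)*(c - 2)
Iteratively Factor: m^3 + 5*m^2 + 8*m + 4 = (m + 2)*(m^2 + 3*m + 2) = (m + 2)^2*(m + 1)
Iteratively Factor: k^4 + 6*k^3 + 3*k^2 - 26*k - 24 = (k - 2)*(k^3 + 8*k^2 + 19*k + 12) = (k - 2)*(k + 4)*(k^2 + 4*k + 3) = (k - 2)*(k + 1)*(k + 4)*(k + 3)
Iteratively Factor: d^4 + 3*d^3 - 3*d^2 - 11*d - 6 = (d + 3)*(d^3 - 3*d - 2) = (d - 2)*(d + 3)*(d^2 + 2*d + 1) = (d - 2)*(d + 1)*(d + 3)*(d + 1)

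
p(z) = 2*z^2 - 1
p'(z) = 4*z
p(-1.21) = 1.93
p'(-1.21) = -4.84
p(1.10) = 1.42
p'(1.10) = 4.40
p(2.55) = 12.00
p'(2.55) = 10.20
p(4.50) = 39.50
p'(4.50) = 18.00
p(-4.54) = 40.22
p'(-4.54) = -18.16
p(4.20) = 34.28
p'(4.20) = 16.80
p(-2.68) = 13.36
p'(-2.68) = -10.72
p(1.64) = 4.38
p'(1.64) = 6.56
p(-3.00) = 17.00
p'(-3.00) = -12.00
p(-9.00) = 161.00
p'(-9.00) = -36.00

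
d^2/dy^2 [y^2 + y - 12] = 2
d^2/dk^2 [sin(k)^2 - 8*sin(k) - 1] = 8*sin(k) + 2*cos(2*k)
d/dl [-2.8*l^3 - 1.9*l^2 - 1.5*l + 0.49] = -8.4*l^2 - 3.8*l - 1.5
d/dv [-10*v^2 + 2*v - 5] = 2 - 20*v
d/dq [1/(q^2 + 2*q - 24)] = 2*(-q - 1)/(q^2 + 2*q - 24)^2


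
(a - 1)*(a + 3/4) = a^2 - a/4 - 3/4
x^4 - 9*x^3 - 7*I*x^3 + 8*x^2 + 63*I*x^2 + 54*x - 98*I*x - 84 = (x - 7)*(x - 2)*(x - 6*I)*(x - I)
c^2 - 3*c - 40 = (c - 8)*(c + 5)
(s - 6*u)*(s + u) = s^2 - 5*s*u - 6*u^2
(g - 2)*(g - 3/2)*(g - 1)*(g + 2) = g^4 - 5*g^3/2 - 5*g^2/2 + 10*g - 6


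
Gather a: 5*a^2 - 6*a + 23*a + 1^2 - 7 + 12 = 5*a^2 + 17*a + 6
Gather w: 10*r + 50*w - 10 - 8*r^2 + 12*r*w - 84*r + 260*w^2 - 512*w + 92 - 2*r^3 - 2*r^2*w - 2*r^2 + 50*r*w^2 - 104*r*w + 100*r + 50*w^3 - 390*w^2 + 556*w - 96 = -2*r^3 - 10*r^2 + 26*r + 50*w^3 + w^2*(50*r - 130) + w*(-2*r^2 - 92*r + 94) - 14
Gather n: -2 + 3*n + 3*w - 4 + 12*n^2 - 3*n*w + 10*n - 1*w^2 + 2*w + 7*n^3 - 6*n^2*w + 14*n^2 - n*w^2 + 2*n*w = 7*n^3 + n^2*(26 - 6*w) + n*(-w^2 - w + 13) - w^2 + 5*w - 6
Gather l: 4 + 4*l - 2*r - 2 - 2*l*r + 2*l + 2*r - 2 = l*(6 - 2*r)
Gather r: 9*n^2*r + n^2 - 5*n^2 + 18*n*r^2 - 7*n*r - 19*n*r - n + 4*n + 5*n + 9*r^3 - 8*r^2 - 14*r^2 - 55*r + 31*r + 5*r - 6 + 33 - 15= -4*n^2 + 8*n + 9*r^3 + r^2*(18*n - 22) + r*(9*n^2 - 26*n - 19) + 12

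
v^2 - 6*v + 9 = (v - 3)^2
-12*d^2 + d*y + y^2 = (-3*d + y)*(4*d + y)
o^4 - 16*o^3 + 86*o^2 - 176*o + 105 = (o - 7)*(o - 5)*(o - 3)*(o - 1)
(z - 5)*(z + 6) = z^2 + z - 30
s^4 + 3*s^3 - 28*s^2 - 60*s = s*(s - 5)*(s + 2)*(s + 6)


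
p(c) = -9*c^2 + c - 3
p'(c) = 1 - 18*c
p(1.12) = -13.17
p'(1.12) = -19.16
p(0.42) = -4.17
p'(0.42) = -6.56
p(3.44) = -106.06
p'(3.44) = -60.92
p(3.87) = -133.92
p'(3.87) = -68.66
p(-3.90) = -143.79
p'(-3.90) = 71.20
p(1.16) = -13.95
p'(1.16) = -19.88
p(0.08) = -2.98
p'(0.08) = -0.44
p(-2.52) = -62.67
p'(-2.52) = 46.36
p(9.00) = -723.00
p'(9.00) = -161.00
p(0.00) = -3.00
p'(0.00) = 1.00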